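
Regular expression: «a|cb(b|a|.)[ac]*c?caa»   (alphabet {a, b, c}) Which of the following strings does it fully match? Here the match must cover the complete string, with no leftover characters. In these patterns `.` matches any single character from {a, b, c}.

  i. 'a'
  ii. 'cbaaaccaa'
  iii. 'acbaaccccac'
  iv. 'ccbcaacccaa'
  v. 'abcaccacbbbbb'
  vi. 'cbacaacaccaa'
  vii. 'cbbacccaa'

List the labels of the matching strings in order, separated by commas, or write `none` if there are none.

i, ii, vi, vii

i → match
ii → match
iii → no match
iv → no match
v → no match
vi → match
vii → match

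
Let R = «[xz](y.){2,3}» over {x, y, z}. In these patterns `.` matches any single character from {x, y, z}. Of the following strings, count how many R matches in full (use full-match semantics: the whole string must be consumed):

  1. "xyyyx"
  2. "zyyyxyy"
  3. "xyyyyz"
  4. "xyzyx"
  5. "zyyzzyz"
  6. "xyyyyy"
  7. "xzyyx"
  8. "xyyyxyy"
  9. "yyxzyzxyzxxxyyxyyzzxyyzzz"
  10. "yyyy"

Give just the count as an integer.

4

1 → match
2 → match
3 → no match
4 → match
5 → no match
6 → no match
7 → no match
8 → match
9 → no match
10 → no match
Total matched: 4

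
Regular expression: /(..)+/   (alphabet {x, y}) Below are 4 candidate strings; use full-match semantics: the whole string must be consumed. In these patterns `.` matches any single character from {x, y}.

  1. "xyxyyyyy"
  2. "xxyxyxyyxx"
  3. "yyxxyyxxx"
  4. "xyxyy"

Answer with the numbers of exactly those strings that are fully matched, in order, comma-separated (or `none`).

1 → match
2 → match
3 → no match
4 → no match

1, 2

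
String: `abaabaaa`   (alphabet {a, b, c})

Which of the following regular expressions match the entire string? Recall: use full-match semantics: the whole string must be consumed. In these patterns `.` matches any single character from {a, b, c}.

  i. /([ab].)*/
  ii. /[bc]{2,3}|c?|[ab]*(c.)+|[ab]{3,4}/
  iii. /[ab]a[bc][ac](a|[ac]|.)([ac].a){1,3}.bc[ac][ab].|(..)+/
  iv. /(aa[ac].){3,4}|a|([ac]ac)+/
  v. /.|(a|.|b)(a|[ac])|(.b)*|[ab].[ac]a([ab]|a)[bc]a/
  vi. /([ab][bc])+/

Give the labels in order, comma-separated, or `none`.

i, iii

i → match
ii → no match
iii → match
iv → no match
v → no match
vi → no match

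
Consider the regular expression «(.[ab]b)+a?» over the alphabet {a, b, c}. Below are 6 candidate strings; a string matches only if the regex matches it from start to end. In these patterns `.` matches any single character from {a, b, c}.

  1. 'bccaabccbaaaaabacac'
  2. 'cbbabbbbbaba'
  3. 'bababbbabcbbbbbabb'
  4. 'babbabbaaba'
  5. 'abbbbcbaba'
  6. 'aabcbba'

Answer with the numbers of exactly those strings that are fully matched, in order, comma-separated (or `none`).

3, 6

1 → no match
2 → no match
3 → match
4 → no match
5 → no match
6 → match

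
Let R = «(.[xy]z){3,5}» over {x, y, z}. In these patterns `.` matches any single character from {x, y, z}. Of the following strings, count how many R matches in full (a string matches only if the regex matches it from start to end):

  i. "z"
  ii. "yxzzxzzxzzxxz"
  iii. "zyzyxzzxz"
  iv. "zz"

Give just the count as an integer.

i → no match
ii → no match
iii → match
iv → no match
Total matched: 1

1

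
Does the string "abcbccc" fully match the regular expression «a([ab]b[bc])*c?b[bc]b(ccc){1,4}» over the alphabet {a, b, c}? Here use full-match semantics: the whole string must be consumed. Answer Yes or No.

Yes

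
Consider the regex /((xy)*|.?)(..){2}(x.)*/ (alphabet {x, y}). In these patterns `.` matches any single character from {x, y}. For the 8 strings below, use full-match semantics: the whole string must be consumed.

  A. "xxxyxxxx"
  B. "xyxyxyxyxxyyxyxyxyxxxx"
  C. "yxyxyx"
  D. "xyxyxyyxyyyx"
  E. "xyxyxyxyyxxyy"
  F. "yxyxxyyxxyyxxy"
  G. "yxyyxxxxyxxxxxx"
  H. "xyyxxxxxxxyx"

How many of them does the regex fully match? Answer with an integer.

3

A → match
B → match
C → no match
D → no match
E → no match
F → no match
G → match
H → no match
Total matched: 3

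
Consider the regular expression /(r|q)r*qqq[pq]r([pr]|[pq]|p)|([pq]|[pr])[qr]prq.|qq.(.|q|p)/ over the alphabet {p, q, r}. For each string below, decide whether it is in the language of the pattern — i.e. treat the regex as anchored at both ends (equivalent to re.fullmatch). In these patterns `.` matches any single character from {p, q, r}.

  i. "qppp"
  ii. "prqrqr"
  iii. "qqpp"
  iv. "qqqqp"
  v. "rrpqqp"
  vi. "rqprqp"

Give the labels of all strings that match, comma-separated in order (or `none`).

i → no match
ii → no match
iii → match
iv → no match
v → no match
vi → match

iii, vi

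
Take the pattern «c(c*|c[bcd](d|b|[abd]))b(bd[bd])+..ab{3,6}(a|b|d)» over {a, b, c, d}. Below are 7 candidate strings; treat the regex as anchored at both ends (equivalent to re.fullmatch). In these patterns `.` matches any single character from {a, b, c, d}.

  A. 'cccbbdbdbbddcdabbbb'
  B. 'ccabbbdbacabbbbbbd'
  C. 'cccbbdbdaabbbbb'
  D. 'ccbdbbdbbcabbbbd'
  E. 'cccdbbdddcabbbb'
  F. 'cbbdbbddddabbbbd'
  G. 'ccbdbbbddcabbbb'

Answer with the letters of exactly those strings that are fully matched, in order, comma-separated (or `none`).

C, D, E, F

A → no match
B → no match
C → match
D → match
E → match
F → match
G → no match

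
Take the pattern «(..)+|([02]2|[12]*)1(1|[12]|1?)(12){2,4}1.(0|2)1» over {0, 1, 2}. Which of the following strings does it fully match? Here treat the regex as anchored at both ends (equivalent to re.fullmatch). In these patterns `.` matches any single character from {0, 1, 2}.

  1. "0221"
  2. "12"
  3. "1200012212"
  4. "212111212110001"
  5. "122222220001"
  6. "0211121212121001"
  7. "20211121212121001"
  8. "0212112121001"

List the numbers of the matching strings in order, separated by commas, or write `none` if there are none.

1, 2, 3, 5, 6

1. "0221" → match
2. "12" → match
3. "1200012212" → match
4 → no match
5. "122222220001" → match
6 → match
7 → no match
8 → no match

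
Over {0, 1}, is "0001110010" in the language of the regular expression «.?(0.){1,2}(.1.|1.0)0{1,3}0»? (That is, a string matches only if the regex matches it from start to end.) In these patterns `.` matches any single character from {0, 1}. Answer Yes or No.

No

Every match must end with "00", but "0001110010" does not.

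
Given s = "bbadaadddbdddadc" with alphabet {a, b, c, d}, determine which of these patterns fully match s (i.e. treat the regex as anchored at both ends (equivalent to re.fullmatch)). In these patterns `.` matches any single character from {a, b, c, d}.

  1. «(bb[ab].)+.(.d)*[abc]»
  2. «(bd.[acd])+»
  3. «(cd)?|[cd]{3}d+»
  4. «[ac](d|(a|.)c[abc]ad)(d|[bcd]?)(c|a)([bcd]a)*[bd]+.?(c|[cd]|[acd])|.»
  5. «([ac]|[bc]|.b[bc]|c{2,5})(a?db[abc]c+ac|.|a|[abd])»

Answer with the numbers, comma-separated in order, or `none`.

1 → match
2 → no match — must start with "bd"
3 → no match
4 → no match
5 → no match

1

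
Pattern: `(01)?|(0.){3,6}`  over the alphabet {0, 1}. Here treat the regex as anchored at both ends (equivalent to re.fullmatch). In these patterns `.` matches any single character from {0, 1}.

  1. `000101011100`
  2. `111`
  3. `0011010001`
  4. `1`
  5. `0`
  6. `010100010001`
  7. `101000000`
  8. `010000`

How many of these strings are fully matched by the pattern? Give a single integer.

1 → no match
2 → no match
3 → no match
4 → no match
5 → no match
6 → match
7 → no match
8 → match
Total matched: 2

2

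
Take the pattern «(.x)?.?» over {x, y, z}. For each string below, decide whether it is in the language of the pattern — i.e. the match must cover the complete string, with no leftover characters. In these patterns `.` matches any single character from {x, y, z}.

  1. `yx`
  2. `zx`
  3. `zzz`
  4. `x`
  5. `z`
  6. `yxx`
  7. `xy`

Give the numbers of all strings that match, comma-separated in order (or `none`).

1 → match
2 → match
3 → no match
4 → match
5 → match
6 → match
7 → no match

1, 2, 4, 5, 6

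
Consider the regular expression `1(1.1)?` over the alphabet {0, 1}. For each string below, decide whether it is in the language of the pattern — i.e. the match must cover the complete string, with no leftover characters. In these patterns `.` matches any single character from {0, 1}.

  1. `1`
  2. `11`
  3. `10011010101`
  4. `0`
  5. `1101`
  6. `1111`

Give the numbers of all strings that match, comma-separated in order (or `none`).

1, 5, 6

1 → match
2 → no match
3 → no match
4 → no match — must start with `1`
5 → match
6 → match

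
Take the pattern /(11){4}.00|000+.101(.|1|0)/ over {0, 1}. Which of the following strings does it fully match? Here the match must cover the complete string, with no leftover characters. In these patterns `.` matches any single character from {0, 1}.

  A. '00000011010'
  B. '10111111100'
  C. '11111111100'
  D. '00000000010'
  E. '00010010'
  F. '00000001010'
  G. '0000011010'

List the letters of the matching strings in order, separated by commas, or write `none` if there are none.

A. '00000011010' → match
B. '10111111100' → no match
C. '11111111100' → match
D. '00000000010' → no match
E. '00010010' → no match
F. '00000001010' → match
G. '0000011010' → match

A, C, F, G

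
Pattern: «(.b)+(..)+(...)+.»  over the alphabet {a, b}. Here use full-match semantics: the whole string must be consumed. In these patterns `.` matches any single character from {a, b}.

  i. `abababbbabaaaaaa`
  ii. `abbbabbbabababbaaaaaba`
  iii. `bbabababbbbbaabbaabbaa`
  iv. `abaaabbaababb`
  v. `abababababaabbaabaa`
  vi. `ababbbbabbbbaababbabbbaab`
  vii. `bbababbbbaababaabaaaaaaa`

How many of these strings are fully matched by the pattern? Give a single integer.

7

i → match
ii → match
iii → match
iv → match
v → match
vi → match
vii → match
Total matched: 7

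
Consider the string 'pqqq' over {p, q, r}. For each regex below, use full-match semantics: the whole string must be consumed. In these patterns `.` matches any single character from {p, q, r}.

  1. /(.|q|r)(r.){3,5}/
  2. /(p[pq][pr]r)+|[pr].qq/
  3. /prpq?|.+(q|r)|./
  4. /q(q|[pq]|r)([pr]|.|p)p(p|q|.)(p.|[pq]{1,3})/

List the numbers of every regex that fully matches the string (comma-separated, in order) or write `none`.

2, 3

1 → no match
2 → match
3 → match
4 → no match — must start with 'q'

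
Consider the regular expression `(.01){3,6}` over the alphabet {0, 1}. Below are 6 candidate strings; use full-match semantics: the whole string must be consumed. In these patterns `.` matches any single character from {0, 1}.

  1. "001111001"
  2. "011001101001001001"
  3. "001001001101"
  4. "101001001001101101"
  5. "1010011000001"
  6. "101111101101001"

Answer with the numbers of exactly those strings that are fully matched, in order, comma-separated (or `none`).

3, 4

1 → no match
2 → no match
3 → match
4 → match
5 → no match
6 → no match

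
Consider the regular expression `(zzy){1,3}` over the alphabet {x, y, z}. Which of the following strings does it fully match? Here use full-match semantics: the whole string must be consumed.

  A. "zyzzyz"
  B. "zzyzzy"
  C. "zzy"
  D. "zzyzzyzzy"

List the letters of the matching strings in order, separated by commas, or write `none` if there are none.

B, C, D

A → no match — must start with "zzy"
B → match
C → match
D → match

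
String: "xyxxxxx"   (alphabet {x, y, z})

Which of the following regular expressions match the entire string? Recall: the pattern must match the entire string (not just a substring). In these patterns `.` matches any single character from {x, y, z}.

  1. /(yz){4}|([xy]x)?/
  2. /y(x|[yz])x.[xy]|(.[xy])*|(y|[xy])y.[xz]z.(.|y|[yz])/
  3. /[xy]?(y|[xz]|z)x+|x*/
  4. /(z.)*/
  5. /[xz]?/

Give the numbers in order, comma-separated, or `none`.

1 → no match
2 → no match
3 → match
4 → no match
5 → no match

3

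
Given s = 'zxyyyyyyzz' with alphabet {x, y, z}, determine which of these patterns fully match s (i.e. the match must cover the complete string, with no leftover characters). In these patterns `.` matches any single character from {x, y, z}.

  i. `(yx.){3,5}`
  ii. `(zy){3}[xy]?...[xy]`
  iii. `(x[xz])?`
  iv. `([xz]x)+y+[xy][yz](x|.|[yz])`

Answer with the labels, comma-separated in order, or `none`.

iv

i → no match — must start with 'yx'
ii → no match — must start with 'zy'
iii → no match
iv → match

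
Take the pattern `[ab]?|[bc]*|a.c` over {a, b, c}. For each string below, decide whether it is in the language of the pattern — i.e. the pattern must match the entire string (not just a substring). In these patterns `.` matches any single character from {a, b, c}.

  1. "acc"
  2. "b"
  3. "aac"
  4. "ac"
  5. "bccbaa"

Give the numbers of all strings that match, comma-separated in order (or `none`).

1 → match
2 → match
3 → match
4 → no match
5 → no match

1, 2, 3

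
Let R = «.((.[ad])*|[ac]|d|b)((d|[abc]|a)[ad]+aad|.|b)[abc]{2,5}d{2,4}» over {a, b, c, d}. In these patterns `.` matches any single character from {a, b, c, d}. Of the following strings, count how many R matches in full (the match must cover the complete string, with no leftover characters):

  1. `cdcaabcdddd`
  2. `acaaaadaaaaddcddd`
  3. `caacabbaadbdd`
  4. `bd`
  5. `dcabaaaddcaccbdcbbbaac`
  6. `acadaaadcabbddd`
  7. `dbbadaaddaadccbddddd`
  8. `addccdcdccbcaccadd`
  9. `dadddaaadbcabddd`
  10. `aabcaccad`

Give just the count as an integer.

3

1 → match
2 → no match
3 → no match
4 → no match
5 → no match — must end with `d`
6 → match
7 → no match
8 → no match
9 → match
10 → no match
Total matched: 3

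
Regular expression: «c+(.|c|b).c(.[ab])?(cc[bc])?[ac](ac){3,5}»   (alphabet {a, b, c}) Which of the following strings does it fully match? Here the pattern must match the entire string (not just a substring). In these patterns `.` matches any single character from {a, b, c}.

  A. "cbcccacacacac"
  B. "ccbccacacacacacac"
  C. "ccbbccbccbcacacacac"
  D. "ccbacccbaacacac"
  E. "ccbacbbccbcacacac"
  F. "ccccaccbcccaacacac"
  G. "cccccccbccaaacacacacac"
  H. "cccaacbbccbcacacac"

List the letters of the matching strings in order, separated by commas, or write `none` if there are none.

A, B, C, D, E, F, G, H

A → match
B → match
C → match
D → match
E → match
F → match
G → match
H → match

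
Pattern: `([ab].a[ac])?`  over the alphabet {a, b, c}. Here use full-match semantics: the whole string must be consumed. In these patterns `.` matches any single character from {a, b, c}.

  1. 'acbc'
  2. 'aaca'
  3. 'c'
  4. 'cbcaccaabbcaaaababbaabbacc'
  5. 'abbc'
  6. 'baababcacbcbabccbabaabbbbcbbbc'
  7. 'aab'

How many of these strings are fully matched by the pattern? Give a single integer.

1 → no match
2 → no match
3 → no match
4 → no match
5 → no match
6 → no match
7 → no match
Total matched: 0

0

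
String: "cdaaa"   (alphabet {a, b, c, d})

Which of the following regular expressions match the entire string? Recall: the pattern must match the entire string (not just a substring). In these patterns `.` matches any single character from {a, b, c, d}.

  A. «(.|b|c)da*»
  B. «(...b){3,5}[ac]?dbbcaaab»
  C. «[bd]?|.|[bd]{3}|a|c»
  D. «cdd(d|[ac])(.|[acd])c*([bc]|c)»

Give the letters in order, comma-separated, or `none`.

A → match
B → no match — must end with "dbbcaaab"
C → no match
D → no match — must start with "cdd"

A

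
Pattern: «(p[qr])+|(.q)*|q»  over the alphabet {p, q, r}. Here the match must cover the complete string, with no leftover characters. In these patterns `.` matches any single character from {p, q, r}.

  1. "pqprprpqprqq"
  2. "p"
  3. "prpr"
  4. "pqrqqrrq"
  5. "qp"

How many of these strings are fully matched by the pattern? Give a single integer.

1

1 → no match
2 → no match
3 → match
4 → no match
5 → no match
Total matched: 1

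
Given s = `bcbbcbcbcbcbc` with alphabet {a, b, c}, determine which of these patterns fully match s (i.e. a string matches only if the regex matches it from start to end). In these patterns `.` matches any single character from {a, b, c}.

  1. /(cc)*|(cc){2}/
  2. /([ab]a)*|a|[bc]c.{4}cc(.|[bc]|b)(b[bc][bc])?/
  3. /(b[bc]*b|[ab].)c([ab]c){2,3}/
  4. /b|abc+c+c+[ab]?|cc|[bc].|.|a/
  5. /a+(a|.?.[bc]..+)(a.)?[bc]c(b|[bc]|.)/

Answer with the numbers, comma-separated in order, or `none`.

1 → no match
2 → no match
3 → match
4 → no match
5 → no match — must start with `a`

3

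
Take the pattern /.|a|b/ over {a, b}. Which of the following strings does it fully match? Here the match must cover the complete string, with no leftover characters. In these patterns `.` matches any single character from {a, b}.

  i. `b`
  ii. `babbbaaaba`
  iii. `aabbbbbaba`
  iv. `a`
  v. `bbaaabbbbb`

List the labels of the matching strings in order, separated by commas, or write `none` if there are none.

i → match
ii → no match
iii → no match
iv → match
v → no match

i, iv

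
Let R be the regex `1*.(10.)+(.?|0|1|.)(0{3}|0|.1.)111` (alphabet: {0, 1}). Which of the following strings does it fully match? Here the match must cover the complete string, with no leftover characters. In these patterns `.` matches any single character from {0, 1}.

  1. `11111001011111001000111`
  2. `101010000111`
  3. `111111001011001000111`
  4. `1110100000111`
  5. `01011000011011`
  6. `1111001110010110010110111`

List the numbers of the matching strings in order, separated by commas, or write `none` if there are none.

2, 3, 4

1 → no match
2 → match
3 → match
4 → match
5 → no match — must end with `111`
6 → no match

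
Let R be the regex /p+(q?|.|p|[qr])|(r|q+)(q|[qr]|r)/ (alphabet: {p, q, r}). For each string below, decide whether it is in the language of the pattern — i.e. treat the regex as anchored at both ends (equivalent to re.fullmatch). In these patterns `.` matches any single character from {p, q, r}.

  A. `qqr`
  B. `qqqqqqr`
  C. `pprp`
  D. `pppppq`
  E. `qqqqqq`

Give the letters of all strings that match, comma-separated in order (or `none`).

A → match
B → match
C → no match
D → match
E → match

A, B, D, E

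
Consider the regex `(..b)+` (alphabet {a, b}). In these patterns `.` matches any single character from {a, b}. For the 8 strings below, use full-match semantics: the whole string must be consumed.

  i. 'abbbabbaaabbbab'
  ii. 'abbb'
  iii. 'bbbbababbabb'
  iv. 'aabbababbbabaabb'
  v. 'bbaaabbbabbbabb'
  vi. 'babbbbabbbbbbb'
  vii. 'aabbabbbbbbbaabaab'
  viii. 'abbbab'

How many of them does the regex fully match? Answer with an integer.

i → no match
ii. 'abbb' → no match
iii. 'bbbbababbabb' → match
iv → no match
v → no match
vi → no match
vii → match
viii. 'abbbab' → match
Total matched: 3

3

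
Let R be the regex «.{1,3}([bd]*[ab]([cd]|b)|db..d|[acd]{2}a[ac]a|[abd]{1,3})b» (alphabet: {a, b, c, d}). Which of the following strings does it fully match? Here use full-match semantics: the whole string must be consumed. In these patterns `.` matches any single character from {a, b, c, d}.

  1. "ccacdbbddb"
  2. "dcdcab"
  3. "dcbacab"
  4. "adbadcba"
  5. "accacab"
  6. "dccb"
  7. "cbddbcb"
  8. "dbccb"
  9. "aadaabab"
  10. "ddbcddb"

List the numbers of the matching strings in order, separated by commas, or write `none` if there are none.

5, 7, 10

1 → no match
2 → no match
3 → no match
4 → no match — must end with "b"
5 → match
6 → no match
7 → match
8 → no match
9 → no match
10 → match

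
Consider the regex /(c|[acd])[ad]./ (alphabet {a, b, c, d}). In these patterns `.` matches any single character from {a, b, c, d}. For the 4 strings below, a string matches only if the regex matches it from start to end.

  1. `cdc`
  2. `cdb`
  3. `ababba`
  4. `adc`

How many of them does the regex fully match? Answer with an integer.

3

1 → match
2 → match
3 → no match
4 → match
Total matched: 3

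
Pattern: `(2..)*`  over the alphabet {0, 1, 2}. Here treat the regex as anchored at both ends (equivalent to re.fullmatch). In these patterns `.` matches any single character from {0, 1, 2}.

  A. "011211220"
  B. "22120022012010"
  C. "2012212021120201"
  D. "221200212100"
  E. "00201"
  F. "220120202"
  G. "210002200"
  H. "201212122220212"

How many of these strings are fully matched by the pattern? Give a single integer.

A → no match
B → no match
C → no match
D → no match
E → no match
F → no match
G → no match
H → no match
Total matched: 0

0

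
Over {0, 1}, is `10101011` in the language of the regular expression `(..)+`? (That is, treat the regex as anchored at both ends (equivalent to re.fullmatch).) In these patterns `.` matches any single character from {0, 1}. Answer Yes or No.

Yes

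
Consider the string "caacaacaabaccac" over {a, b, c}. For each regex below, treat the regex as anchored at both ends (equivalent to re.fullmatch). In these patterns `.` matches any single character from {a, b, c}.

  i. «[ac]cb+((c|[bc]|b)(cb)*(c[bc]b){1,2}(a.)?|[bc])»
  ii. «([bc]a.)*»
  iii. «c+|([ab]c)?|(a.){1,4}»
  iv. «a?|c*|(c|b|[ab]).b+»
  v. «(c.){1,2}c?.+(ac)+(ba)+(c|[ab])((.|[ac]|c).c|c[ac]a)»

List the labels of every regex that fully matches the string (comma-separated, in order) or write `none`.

ii

i → no match
ii → match
iii → no match
iv → no match
v → no match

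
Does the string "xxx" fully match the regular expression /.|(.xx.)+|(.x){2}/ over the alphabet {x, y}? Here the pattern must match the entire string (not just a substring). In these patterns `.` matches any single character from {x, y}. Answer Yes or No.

No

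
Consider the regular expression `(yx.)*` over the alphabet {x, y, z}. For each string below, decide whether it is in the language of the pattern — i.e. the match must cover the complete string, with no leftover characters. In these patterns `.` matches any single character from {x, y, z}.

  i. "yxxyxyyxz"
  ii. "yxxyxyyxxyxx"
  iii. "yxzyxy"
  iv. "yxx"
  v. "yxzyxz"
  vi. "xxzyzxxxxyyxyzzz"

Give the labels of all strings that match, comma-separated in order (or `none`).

i → match
ii → match
iii → match
iv → match
v → match
vi → no match

i, ii, iii, iv, v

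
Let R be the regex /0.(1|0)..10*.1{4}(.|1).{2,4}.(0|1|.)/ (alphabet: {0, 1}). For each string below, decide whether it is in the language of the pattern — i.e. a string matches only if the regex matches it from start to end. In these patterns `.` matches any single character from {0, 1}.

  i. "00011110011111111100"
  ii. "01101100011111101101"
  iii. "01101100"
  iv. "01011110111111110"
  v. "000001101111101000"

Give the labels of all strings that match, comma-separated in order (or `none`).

i → no match
ii → match
iii → no match
iv → no match
v → no match

ii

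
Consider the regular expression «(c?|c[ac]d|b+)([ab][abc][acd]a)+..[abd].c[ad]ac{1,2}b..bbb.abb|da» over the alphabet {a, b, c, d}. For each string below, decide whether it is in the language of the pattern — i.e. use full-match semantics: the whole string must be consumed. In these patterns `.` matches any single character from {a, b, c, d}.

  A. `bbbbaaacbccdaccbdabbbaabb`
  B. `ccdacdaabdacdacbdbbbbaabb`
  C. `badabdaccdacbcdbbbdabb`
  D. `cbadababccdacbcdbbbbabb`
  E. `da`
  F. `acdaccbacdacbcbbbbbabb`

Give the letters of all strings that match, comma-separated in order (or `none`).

A → match
B → match
C → match
D → match
E → match
F → match

A, B, C, D, E, F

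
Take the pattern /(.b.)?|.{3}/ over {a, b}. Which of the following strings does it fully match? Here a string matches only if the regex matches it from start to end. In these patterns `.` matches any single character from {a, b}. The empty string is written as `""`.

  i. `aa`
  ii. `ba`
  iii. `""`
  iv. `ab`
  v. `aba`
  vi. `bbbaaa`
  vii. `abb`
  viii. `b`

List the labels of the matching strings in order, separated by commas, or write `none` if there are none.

i. `aa` → no match
ii. `ba` → no match
iii. `""` → match
iv. `ab` → no match
v. `aba` → match
vi. `bbbaaa` → no match
vii. `abb` → match
viii. `b` → no match

iii, v, vii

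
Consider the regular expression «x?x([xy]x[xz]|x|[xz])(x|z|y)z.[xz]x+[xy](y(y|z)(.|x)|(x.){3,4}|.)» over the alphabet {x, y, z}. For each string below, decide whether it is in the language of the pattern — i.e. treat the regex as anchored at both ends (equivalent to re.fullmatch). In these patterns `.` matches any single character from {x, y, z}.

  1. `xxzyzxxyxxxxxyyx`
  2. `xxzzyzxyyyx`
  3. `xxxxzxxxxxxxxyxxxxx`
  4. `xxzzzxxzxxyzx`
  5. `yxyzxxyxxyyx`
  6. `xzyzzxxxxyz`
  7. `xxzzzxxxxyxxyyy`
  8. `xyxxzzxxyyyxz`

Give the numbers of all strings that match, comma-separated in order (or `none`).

1 → no match
2 → match
3 → no match
4 → no match
5 → no match
6 → match
7 → no match
8 → no match

2, 6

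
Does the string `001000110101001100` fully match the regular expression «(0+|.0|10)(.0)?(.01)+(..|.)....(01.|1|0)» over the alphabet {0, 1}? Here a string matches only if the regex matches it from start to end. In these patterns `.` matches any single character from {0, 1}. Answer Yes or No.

No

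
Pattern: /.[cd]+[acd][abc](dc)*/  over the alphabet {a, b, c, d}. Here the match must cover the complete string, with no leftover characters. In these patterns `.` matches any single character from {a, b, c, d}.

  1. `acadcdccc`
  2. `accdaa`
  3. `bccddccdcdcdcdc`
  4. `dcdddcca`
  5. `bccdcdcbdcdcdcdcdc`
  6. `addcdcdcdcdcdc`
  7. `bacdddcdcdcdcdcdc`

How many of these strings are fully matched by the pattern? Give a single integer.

1 → no match
2 → match
3 → match
4 → match
5 → match
6 → match
7 → no match
Total matched: 5

5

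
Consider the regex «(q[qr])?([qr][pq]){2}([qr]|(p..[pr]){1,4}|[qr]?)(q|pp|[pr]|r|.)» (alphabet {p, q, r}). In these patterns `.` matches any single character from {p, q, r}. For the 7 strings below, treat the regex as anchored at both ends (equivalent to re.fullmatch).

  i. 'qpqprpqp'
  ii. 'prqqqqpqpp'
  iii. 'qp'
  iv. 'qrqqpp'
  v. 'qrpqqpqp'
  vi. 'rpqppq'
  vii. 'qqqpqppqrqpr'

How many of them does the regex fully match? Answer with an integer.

i. 'qpqprpqp' → no match
ii. 'prqqqqpqpp' → no match
iii. 'qp' → no match
iv. 'qrqqpp' → no match
v. 'qrpqqpqp' → no match
vi. 'rpqppq' → no match
vii. 'qqqpqppqrqpr' → no match
Total matched: 0

0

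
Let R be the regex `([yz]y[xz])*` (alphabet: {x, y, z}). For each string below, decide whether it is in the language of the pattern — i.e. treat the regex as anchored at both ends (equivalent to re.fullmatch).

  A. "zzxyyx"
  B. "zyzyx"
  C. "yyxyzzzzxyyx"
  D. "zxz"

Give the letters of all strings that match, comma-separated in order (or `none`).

A. "zzxyyx" → no match
B. "zyzyx" → no match
C. "yyxyzzzzxyyx" → no match
D. "zxz" → no match

none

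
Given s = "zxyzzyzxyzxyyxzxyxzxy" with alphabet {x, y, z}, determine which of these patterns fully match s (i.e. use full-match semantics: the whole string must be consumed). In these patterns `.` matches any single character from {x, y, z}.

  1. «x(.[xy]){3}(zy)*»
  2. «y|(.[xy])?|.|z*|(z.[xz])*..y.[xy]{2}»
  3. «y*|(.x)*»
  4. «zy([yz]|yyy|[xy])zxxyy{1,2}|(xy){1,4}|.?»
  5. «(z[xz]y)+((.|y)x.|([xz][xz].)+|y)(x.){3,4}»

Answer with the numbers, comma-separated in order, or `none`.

5

1 → no match — must start with "x"
2 → no match
3 → no match
4 → no match
5 → match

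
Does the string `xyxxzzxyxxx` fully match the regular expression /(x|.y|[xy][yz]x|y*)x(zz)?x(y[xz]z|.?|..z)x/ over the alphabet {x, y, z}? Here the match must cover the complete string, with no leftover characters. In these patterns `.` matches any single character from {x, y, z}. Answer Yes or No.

No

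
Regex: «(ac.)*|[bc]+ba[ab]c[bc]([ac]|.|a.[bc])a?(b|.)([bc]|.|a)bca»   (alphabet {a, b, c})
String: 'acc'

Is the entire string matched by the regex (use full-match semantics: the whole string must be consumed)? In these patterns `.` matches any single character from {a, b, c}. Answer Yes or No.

Yes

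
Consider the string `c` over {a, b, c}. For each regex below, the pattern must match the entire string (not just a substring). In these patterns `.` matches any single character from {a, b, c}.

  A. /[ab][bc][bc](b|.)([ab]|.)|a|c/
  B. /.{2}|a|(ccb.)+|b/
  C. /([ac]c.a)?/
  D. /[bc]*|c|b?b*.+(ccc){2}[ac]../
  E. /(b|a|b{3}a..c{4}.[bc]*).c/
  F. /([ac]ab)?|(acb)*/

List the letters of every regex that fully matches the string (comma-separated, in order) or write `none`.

A → match
B → no match
C → no match
D → match
E → no match
F → no match

A, D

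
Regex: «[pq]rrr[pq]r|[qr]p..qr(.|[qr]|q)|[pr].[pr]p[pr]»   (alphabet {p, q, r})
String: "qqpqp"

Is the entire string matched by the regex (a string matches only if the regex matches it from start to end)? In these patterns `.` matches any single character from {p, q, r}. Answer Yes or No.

No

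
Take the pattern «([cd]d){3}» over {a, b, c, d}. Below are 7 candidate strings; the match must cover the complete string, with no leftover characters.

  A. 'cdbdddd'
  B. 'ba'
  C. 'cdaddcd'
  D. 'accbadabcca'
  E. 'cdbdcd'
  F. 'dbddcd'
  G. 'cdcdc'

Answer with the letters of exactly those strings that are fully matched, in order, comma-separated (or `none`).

none

A → no match
B → no match — must end with 'd'
C → no match
D → no match — must end with 'd'
E → no match
F → no match
G → no match — must end with 'd'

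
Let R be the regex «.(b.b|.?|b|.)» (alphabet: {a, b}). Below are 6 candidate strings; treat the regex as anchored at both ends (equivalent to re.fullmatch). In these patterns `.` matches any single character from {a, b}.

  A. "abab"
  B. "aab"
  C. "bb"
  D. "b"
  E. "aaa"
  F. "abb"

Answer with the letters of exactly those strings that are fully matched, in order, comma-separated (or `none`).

A, C, D

A → match
B → no match
C → match
D → match
E → no match
F → no match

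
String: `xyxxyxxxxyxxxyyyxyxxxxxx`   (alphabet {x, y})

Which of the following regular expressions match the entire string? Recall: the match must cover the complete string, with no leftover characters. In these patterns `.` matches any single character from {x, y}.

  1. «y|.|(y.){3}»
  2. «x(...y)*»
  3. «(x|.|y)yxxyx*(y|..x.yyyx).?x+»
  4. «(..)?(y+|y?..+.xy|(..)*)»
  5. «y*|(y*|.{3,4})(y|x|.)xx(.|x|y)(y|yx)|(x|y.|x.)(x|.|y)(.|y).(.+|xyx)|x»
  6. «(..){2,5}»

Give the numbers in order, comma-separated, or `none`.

3, 4, 5

1 → no match
2 → no match
3 → match
4 → match
5 → match
6 → no match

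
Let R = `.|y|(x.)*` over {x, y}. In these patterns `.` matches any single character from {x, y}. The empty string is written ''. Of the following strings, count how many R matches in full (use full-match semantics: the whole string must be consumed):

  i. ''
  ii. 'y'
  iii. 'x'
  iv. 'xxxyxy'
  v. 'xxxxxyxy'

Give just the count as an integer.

5

i → match
ii → match
iii → match
iv → match
v → match
Total matched: 5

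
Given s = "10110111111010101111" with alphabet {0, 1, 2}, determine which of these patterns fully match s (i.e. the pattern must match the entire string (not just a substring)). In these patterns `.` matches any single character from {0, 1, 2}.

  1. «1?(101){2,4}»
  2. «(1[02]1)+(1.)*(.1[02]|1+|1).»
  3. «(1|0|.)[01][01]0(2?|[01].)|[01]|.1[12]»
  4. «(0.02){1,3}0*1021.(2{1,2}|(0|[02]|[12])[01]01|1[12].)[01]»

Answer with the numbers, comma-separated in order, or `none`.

1 → no match — must end with "101"
2 → match
3 → no match
4 → no match — must start with "0"

2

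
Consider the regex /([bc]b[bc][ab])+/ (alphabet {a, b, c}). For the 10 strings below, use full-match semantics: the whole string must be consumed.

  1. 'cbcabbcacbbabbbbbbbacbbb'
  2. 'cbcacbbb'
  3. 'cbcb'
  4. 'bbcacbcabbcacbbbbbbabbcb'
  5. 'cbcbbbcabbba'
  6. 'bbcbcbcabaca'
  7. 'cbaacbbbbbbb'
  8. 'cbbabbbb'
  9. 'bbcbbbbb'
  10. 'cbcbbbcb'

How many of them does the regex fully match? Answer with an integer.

1 → match
2 → match
3 → match
4 → match
5 → match
6 → no match
7 → no match
8 → match
9 → match
10 → match
Total matched: 8

8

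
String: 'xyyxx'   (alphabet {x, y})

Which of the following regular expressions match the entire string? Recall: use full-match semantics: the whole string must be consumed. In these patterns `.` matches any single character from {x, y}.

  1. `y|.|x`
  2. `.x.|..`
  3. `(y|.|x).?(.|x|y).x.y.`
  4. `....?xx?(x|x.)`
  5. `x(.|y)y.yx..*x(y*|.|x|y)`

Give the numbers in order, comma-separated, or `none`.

4

1 → no match
2 → no match
3 → no match
4 → match
5 → no match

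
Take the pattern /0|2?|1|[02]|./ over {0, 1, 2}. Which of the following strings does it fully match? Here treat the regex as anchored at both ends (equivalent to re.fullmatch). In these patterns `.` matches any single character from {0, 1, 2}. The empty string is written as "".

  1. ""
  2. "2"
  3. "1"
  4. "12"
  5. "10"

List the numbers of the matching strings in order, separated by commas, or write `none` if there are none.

1, 2, 3

1 → match
2 → match
3 → match
4 → no match
5 → no match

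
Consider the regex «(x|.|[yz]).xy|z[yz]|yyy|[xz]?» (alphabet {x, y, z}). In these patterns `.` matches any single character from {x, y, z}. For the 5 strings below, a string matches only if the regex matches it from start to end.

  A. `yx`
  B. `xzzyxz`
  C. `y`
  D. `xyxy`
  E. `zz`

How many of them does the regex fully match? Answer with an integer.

A → no match
B → no match
C → no match
D → match
E → match
Total matched: 2

2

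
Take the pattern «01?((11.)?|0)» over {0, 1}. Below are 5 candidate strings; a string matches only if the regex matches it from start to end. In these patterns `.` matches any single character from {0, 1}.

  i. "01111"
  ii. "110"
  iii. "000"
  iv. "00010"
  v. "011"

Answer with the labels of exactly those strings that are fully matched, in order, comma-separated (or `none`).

i

i. "01111" → match
ii. "110" → no match — must start with "0"
iii. "000" → no match
iv. "00010" → no match
v. "011" → no match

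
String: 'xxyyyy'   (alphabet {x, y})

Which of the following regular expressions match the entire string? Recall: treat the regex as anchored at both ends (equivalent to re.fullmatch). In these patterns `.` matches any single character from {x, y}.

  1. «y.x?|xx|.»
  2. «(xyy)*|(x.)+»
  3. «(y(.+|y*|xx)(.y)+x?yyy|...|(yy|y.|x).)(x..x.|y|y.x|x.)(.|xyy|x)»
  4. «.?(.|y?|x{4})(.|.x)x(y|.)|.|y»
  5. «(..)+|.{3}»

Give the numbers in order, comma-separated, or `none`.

5

1 → no match
2 → no match
3 → no match
4 → no match
5 → match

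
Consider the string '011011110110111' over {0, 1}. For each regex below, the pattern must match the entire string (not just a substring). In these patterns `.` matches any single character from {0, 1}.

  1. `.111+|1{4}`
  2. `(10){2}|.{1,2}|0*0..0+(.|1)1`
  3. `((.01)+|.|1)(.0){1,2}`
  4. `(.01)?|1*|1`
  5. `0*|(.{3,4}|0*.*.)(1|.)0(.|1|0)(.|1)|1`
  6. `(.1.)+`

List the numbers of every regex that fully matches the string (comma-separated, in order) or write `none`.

1 → no match
2 → no match
3 → no match — must end with '0'
4 → no match
5 → no match
6 → match

6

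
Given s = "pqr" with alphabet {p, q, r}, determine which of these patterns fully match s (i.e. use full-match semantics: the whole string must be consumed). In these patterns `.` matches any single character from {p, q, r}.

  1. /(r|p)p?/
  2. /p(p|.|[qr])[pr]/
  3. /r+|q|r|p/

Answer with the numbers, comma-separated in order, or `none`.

1 → no match
2 → match
3 → no match

2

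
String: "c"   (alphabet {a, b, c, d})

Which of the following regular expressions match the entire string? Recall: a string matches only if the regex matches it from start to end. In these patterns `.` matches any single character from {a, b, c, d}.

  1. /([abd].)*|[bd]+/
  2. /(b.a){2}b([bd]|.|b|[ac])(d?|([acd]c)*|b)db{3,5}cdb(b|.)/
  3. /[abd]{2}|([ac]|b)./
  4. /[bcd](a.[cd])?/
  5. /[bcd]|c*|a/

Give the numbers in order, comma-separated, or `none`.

4, 5

1 → no match
2 → no match — must start with "b"
3 → no match
4 → match
5 → match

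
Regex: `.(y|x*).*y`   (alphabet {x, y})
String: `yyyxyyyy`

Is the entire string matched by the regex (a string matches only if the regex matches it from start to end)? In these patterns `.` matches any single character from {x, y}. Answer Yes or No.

Yes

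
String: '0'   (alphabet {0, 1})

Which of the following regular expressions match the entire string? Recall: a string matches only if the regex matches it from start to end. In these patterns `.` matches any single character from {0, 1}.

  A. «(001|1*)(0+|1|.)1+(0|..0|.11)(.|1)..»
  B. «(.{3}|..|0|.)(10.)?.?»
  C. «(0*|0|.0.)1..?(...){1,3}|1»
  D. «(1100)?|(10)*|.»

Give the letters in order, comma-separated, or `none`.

A → no match
B → match
C → no match
D → match

B, D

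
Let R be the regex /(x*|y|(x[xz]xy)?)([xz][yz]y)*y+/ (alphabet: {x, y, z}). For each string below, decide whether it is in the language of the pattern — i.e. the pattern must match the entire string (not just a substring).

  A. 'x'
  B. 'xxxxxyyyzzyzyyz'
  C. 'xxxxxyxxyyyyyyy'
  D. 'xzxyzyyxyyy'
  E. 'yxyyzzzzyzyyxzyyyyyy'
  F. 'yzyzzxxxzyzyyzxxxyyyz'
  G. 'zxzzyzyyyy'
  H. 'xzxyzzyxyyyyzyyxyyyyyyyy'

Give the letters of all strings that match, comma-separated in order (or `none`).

D

A → no match — must end with 'y'
B → no match — must end with 'y'
C → no match
D → match
E → no match
F → no match — must end with 'y'
G → no match
H → no match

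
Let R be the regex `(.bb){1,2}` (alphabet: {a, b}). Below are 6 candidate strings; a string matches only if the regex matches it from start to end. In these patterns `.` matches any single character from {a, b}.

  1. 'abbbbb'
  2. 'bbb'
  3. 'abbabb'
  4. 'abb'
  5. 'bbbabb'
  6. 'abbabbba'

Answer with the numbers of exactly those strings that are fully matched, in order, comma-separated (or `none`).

1 → match
2 → match
3 → match
4 → match
5 → match
6 → no match — must end with 'bb'

1, 2, 3, 4, 5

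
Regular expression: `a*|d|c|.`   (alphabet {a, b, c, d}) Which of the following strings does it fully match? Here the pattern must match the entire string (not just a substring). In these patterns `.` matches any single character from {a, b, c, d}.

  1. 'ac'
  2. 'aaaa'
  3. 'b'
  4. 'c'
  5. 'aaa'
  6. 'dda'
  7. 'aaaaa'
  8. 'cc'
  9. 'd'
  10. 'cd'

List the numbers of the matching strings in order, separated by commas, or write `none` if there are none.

1 → no match
2 → match
3 → match
4 → match
5 → match
6 → no match
7 → match
8 → no match
9 → match
10 → no match

2, 3, 4, 5, 7, 9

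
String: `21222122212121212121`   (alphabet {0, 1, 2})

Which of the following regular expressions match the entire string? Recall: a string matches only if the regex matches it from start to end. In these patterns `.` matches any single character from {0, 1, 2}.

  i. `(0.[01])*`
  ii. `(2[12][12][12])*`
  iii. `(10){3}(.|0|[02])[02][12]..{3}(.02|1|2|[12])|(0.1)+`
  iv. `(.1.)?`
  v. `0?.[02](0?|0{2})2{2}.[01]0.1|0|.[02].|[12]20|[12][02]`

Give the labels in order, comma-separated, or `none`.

ii

i → no match
ii → match
iii → no match
iv → no match
v → no match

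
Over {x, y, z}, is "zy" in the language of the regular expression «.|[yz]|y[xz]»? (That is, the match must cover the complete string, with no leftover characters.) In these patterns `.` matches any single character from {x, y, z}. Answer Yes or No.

No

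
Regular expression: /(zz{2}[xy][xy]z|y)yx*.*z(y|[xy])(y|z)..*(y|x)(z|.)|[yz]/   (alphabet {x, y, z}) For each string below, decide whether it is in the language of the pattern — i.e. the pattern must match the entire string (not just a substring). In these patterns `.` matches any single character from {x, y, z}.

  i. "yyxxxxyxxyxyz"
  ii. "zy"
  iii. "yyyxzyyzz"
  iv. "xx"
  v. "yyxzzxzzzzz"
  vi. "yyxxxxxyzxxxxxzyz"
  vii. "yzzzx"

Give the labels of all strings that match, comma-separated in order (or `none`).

i → no match
ii. "zy" → no match
iii. "yyyxzyyzz" → no match
iv. "xx" → no match
v. "yyxzzxzzzzz" → no match
vi → no match
vii. "yzzzx" → no match

none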